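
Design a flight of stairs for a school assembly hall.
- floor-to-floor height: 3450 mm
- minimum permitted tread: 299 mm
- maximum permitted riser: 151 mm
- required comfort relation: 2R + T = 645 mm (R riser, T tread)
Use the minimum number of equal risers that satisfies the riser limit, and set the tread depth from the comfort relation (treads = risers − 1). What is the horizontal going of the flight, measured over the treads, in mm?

7590 mm

3450 / 151 = 22.848 → round up to 23 risers.
Riser R = 3450 / 23 = 150 mm, within the 151 mm limit.
T = 645 − 2·150 = 345 mm, which satisfies the 299 mm minimum.
Treads = 23 − 1 = 22; going = 22 × 345 = 7590 mm.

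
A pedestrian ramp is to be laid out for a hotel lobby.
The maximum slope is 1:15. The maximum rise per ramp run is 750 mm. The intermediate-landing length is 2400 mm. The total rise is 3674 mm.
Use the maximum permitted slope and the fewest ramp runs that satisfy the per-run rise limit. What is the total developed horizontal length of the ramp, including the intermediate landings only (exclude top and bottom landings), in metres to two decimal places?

At most 750 each: 3674/750 = 4.90, giving 5 ramp runs. That means 4 intermediate landings.
Horizontal run for 3674 mm of rise at 1:15 is 3674 × 15 = 55110 mm.
Intermediate landings: 4 × 2400 = 9600 mm.
Total developed length = 55110 + 9600 = 64710 mm.
= 64.71 m.

64.71 m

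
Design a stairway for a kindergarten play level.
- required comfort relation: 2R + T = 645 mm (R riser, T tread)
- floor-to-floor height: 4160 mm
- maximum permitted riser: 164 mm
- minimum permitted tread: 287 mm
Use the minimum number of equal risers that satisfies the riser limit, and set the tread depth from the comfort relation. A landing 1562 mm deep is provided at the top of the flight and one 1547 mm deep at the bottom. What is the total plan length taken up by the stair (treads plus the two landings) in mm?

11234 mm

⌈4160/164⌉ = 26 risers.
Each riser is 4160/26 = 160 mm (≤ 164 mm).
T = 645 − 2·160 = 325 mm, which satisfies the 287 mm minimum.
Going = (26 − 1) × 325 = 8125 mm.
Enclosure = 8125 + 1562 + 1547 = 11234 mm.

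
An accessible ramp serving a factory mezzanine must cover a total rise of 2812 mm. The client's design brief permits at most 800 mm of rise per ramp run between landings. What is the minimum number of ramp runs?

2812 / 800 = 3.52, so 4 ramp runs are needed.

4 runs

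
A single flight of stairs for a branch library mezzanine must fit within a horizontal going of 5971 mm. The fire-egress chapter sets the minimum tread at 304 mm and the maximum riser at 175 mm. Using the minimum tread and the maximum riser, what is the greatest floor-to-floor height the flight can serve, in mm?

3500 mm

5971 / 304 = 19.64, so 19 treads fit.
Risers = treads + 1 = 20.
Maximum height = 20 × 175 = 3500 mm.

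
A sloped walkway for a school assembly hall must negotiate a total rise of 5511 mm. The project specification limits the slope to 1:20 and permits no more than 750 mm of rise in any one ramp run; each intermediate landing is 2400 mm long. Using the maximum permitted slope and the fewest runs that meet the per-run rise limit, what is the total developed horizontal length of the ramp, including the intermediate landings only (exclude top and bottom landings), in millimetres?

127020 mm

5511 / 750 = 7.348 → round up to 8 ramp runs. That means 7 intermediate landings.
Ramp run (horizontal) at 1:20: 5511 × 20 = 110220 mm.
7 intermediate landings contribute 7 × 2400 = 16800 mm.
Total developed length = 110220 + 16800 = 127020 mm.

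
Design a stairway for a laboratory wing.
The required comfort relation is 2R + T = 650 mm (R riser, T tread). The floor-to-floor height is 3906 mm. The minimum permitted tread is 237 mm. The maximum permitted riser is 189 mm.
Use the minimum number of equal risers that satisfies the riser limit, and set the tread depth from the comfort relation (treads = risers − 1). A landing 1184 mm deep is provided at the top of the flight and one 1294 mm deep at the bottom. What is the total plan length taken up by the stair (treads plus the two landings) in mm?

At most 189 each: 3906/189 = 20.67, giving 21 risers.
Riser R = 3906 / 21 = 186 mm, within the 189 mm limit.
From 2R + T = 650: T = 650 − 372 = 278 mm.
Going = (21 − 1) × 278 = 5560 mm.
Enclosure = 5560 + 1184 + 1294 = 8038 mm.

8038 mm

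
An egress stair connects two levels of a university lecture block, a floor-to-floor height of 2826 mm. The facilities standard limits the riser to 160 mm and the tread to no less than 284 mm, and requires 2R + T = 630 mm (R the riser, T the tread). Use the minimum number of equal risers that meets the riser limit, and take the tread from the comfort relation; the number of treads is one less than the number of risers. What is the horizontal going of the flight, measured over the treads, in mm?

At most 160 each: 2826/160 = 17.66, giving 18 risers.
Each riser is 2826/18 = 157 mm (≤ 160 mm).
From 2R + T = 630: T = 630 − 314 = 316 mm.
Going = (18 − 1) × 316 = 5372 mm.

5372 mm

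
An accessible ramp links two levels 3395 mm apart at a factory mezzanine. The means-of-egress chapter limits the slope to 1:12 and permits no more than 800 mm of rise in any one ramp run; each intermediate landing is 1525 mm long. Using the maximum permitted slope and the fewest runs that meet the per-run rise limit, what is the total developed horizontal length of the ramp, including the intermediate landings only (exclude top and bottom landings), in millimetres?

46840 mm

3395 / 800 = 4.244 → round up to 5 ramp runs. That means 4 intermediate landings.
Horizontal run for 3395 mm of rise at 1:12 is 3395 × 12 = 40740 mm.
4 intermediate landings contribute 4 × 1525 = 6100 mm.
Developed length = 40740 + 6100 = 46840 mm.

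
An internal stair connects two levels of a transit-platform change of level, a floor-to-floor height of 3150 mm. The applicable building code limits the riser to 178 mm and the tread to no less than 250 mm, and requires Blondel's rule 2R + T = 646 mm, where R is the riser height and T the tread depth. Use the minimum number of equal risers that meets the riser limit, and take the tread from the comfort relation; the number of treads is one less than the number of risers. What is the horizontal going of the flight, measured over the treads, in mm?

5032 mm

⌈3150/178⌉ = 18 risers.
Riser R = 3150 / 18 = 175 mm, within the 178 mm limit.
Tread T = 646 − 2 × 175 = 296 mm (≥ 250 mm).
Going = (18 − 1) × 296 = 5032 mm.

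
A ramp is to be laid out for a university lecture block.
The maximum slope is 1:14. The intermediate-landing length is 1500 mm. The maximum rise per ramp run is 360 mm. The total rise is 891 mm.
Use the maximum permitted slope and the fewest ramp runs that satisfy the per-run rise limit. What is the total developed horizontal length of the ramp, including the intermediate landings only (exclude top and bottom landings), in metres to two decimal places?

891 / 360 = 2.48, so 3 ramp runs are needed. That means 2 intermediate landings.
Horizontal run for 891 mm of rise at 1:14 is 891 × 14 = 12474 mm.
2 intermediate landings contribute 2 × 1500 = 3000 mm.
Developed length = 12474 + 3000 = 15474 mm.
= 15.47 m.

15.47 m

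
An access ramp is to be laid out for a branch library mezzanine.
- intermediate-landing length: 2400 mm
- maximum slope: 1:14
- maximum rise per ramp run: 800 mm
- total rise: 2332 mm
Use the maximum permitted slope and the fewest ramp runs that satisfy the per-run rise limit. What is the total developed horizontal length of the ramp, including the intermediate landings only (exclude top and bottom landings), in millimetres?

37448 mm

⌈2332/800⌉ = 3 ramp runs. That means 2 intermediate landings.
Ramp run (horizontal) at 1:14: 2332 × 14 = 32648 mm.
Intermediate landings: 2 × 2400 = 4800 mm.
Total developed length = 32648 + 4800 = 37448 mm.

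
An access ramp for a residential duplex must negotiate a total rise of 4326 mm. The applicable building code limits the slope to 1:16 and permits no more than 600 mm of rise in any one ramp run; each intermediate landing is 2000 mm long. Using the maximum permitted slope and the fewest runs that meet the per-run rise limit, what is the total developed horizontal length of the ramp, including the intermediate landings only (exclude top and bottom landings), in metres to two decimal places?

At most 600 each: 4326/600 = 7.21, giving 8 ramp runs. That means 7 intermediate landings.
Horizontal run for 4326 mm of rise at 1:16 is 4326 × 16 = 69216 mm.
7 intermediate landings contribute 7 × 2000 = 14000 mm.
Developed length = 69216 + 14000 = 83216 mm.
= 83.22 m.

83.22 m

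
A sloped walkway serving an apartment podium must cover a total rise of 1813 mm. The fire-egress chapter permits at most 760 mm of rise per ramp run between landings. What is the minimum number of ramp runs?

⌈1813/760⌉ = 3 ramp runs.

3 runs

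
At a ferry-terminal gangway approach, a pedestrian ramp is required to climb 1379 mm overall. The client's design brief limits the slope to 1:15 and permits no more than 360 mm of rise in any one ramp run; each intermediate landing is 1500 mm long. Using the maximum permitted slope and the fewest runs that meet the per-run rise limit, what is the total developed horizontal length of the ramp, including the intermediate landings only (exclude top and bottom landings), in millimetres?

⌈1379/360⌉ = 4 ramp runs. That means 3 intermediate landings.
Ramp run (horizontal) at 1:15: 1379 × 15 = 20685 mm.
Intermediate landings: 3 × 1500 = 4500 mm.
Developed length = 20685 + 4500 = 25185 mm.

25185 mm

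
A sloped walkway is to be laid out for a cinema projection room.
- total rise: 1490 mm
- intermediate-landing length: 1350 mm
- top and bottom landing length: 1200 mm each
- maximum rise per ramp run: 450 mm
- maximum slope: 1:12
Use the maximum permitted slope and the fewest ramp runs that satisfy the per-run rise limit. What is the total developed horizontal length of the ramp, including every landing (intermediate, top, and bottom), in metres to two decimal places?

1490 / 450 = 3.311 → round up to 4 ramp runs. That means 3 intermediate landings.
Horizontal run for 1490 mm of rise at 1:12 is 1490 × 12 = 17880 mm.
Intermediate landings: 3 × 1350 = 4050 mm.
Top and bottom landings: 2 × 1200 = 2400 mm.
Total = 17880 + 4050 + 2400 = 24330 mm.
= 24.33 m.

24.33 m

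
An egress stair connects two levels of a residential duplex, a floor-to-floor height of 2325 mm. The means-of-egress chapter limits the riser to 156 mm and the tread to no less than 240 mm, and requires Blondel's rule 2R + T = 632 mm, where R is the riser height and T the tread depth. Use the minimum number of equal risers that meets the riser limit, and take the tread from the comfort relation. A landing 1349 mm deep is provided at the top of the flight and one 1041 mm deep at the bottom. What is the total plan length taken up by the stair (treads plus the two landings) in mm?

6898 mm

2325 / 156 = 14.90, so 15 risers are needed.
Riser R = 2325 / 15 = 155 mm, within the 156 mm limit.
T = 632 − 2·155 = 322 mm, which satisfies the 240 mm minimum.
Treads = 15 − 1 = 14; going = 14 × 322 = 4508 mm.
Enclosure = 4508 + 1349 + 1041 = 6898 mm.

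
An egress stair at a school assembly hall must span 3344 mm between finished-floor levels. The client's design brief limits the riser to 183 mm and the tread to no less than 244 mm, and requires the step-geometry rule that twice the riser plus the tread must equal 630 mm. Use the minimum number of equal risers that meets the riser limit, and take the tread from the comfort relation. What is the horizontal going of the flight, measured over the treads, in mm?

At most 183 each: 3344/183 = 18.27, giving 19 risers.
R = 3344 ÷ 19 = 176 mm.
Tread T = 630 − 2 × 176 = 278 mm (≥ 244 mm).
19 risers give 18 treads; going = 18 × 278 = 5004 mm.

5004 mm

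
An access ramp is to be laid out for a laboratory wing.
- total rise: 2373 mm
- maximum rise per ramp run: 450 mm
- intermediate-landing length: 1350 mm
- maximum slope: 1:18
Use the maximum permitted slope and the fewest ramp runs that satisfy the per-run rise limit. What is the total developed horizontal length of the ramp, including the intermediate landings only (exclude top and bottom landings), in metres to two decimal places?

At most 450 each: 2373/450 = 5.27, giving 6 ramp runs. That means 5 intermediate landings.
Horizontal run for 2373 mm of rise at 1:18 is 2373 × 18 = 42714 mm.
5 intermediate landings contribute 5 × 1350 = 6750 mm.
Developed length = 42714 + 6750 = 49464 mm.
= 49.46 m.

49.46 m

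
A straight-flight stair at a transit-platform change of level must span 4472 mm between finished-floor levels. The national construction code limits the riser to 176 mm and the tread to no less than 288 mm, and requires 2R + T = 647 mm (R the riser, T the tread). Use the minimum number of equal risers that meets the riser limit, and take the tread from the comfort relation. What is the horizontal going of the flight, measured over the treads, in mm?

4472 / 176 = 25.41, so 26 risers are needed.
R = 4472 ÷ 26 = 172 mm.
Tread T = 647 − 2 × 172 = 303 mm (≥ 288 mm).
Treads = 26 − 1 = 25; going = 25 × 303 = 7575 mm.

7575 mm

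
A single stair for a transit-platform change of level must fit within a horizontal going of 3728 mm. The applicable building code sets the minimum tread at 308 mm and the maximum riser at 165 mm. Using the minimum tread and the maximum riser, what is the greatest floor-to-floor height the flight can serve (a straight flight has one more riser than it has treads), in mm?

3728 / 308 = 12.10, so 12 treads fit.
Risers = treads + 1 = 13.
Maximum height = 13 × 165 = 2145 mm.

2145 mm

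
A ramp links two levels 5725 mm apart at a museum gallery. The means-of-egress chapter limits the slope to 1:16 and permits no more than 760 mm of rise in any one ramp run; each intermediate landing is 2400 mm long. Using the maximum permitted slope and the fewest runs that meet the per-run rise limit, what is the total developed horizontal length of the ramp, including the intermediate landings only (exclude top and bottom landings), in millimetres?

108400 mm

5725 / 760 = 7.53, so 8 ramp runs are needed. That means 7 intermediate landings.
Horizontal run for 5725 mm of rise at 1:16 is 5725 × 16 = 91600 mm.
7 intermediate landings contribute 7 × 2400 = 16800 mm.
Total developed length = 91600 + 16800 = 108400 mm.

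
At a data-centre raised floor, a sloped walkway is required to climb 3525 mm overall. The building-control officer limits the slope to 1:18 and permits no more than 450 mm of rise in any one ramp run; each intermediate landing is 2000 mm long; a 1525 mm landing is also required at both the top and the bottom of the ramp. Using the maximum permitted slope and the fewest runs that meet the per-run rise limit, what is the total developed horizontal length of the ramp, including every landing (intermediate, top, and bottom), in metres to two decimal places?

At most 450 each: 3525/450 = 7.83, giving 8 ramp runs. That means 7 intermediate landings.
Horizontal run for 3525 mm of rise at 1:18 is 3525 × 18 = 63450 mm.
7 intermediate landings contribute 7 × 2000 = 14000 mm.
Top and bottom landings: 2 × 1525 = 3050 mm.
Total = 63450 + 14000 + 3050 = 80500 mm.
= 80.50 m.

80.50 m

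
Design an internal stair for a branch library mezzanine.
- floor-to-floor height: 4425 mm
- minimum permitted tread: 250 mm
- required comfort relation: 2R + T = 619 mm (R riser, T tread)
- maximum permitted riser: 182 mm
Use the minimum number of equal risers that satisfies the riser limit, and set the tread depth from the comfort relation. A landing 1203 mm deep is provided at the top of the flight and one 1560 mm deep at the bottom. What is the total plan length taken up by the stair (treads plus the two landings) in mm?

⌈4425/182⌉ = 25 risers.
Riser R = 4425 / 25 = 177 mm, within the 182 mm limit.
T = 619 − 2·177 = 265 mm, which satisfies the 250 mm minimum.
Going = (25 − 1) × 265 = 6360 mm.
Add landings: 6360 + 1203 + 1560 = 9123 mm.

9123 mm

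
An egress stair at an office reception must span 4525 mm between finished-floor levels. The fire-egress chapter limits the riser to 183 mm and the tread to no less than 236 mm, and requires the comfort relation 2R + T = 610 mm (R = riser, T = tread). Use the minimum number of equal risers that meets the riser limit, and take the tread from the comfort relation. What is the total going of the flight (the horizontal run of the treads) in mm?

5952 mm

4525 / 183 = 24.73, so 25 risers are needed.
R = 4525 ÷ 25 = 181 mm.
Tread T = 610 − 2 × 181 = 248 mm (≥ 236 mm).
Going = (25 − 1) × 248 = 5952 mm.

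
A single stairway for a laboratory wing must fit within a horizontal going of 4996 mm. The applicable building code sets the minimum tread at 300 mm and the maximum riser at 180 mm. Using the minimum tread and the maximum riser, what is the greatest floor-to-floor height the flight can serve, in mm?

3060 mm

Treads that fit: ⌊4996 / 300⌋ = 16.
Risers = treads + 1 = 17.
Maximum height = 17 × 180 = 3060 mm.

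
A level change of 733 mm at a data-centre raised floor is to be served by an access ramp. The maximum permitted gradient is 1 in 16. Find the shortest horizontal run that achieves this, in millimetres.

11728 mm

At 1:16 the run is 16 × 733 = 11728 mm.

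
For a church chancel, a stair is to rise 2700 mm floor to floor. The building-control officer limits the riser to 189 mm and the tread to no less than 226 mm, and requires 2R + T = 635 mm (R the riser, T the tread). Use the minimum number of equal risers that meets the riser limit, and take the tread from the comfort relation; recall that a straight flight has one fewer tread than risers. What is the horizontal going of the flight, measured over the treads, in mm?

At most 189 each: 2700/189 = 14.29, giving 15 risers.
R = 2700 ÷ 15 = 180 mm.
T = 635 − 2·180 = 275 mm, which satisfies the 226 mm minimum.
15 risers give 14 treads; going = 14 × 275 = 3850 mm.

3850 mm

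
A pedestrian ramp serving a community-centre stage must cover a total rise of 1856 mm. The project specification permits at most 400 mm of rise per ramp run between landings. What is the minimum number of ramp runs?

5 runs

⌈1856/400⌉ = 5 ramp runs.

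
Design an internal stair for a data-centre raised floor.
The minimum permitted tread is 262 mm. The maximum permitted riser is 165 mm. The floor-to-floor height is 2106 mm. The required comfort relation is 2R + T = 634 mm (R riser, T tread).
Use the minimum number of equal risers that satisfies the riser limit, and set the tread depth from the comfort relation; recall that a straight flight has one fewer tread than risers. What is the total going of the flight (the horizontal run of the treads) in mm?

2106 / 165 = 12.76, so 13 risers are needed.
Riser R = 2106 / 13 = 162 mm, within the 165 mm limit.
T = 634 − 2·162 = 310 mm, which satisfies the 262 mm minimum.
Treads = 13 − 1 = 12; going = 12 × 310 = 3720 mm.

3720 mm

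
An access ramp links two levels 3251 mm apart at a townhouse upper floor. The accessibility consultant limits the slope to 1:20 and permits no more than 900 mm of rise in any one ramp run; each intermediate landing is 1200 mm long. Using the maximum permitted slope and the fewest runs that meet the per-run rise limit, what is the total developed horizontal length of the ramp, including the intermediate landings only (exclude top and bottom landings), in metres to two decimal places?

68.62 m

3251 / 900 = 3.61, so 4 ramp runs are needed. That means 3 intermediate landings.
Ramp run (horizontal) at 1:20: 3251 × 20 = 65020 mm.
3 intermediate landings contribute 3 × 1200 = 3600 mm.
Developed length = 65020 + 3600 = 68620 mm.
= 68.62 m.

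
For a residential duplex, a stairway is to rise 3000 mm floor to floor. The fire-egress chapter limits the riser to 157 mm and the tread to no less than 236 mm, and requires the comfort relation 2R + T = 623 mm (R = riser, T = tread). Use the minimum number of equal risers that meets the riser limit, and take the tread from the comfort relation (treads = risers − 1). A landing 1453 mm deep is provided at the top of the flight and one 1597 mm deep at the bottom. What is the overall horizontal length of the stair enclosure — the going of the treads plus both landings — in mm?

At most 157 each: 3000/157 = 19.11, giving 20 risers.
Each riser is 3000/20 = 150 mm (≤ 157 mm).
Tread T = 623 − 2 × 150 = 323 mm (≥ 236 mm).
20 risers give 19 treads; going = 19 × 323 = 6137 mm.
Add landings: 6137 + 1453 + 1597 = 9187 mm.

9187 mm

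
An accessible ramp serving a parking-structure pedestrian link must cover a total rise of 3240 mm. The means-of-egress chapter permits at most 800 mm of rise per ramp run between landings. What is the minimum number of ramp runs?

5 runs

3240 / 800 = 4.05, so 5 ramp runs are needed.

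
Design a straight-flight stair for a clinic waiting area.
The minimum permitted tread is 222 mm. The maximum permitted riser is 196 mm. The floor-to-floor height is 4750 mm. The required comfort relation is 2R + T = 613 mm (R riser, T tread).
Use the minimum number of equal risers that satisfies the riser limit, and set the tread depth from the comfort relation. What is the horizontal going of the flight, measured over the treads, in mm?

5592 mm

⌈4750/196⌉ = 25 risers.
Riser R = 4750 / 25 = 190 mm, within the 196 mm limit.
From 2R + T = 613: T = 613 − 380 = 233 mm.
Treads = 25 − 1 = 24; going = 24 × 233 = 5592 mm.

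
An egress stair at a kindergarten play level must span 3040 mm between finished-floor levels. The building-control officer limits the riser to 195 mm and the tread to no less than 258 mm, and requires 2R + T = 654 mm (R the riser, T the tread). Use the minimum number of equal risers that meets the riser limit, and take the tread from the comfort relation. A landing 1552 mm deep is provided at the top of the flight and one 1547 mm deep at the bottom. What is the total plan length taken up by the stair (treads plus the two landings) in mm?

7209 mm

At most 195 each: 3040/195 = 15.59, giving 16 risers.
Each riser is 3040/16 = 190 mm (≤ 195 mm).
Tread T = 654 − 2 × 190 = 274 mm (≥ 258 mm).
Treads = 16 − 1 = 15; going = 15 × 274 = 4110 mm.
Add landings: 4110 + 1552 + 1547 = 7209 mm.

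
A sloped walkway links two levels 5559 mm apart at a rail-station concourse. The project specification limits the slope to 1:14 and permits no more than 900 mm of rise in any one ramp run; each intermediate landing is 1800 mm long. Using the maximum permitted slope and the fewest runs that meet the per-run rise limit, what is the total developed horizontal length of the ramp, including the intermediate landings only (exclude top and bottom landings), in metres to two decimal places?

88.63 m

⌈5559/900⌉ = 7 ramp runs. That means 6 intermediate landings.
Ramp run (horizontal) at 1:14: 5559 × 14 = 77826 mm.
6 intermediate landings contribute 6 × 1800 = 10800 mm.
Developed length = 77826 + 10800 = 88626 mm.
= 88.63 m.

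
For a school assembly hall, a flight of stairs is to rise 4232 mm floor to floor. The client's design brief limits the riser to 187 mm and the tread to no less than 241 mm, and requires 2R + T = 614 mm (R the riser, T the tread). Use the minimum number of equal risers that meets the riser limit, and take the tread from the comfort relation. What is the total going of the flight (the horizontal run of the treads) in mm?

5412 mm

At most 187 each: 4232/187 = 22.63, giving 23 risers.
R = 4232 ÷ 23 = 184 mm.
From 2R + T = 614: T = 614 − 368 = 246 mm.
23 risers give 22 treads; going = 22 × 246 = 5412 mm.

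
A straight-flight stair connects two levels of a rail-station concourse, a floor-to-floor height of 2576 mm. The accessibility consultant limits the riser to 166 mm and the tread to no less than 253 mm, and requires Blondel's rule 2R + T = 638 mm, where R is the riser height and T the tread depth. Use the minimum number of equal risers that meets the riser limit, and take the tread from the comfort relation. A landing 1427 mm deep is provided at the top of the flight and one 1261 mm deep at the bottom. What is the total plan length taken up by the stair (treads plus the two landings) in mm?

7428 mm

2576 / 166 = 15.518 → round up to 16 risers.
Each riser is 2576/16 = 161 mm (≤ 166 mm).
From 2R + T = 638: T = 638 − 322 = 316 mm.
Treads = 16 − 1 = 15; going = 15 × 316 = 4740 mm.
Add landings: 4740 + 1427 + 1261 = 7428 mm.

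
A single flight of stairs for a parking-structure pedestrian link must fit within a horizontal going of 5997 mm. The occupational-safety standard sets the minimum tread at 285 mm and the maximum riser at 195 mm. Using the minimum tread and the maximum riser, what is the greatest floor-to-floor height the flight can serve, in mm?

4290 mm

Treads that fit: ⌊5997 / 285⌋ = 21.
Risers = treads + 1 = 22.
Maximum height = 22 × 195 = 4290 mm.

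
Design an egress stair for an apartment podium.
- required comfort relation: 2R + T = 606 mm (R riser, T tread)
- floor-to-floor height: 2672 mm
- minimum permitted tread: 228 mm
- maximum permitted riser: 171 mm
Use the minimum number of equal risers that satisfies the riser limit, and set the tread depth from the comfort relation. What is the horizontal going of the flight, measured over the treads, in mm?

⌈2672/171⌉ = 16 risers.
Riser R = 2672 / 16 = 167 mm, within the 171 mm limit.
From 2R + T = 606: T = 606 − 334 = 272 mm.
Treads = 16 − 1 = 15; going = 15 × 272 = 4080 mm.

4080 mm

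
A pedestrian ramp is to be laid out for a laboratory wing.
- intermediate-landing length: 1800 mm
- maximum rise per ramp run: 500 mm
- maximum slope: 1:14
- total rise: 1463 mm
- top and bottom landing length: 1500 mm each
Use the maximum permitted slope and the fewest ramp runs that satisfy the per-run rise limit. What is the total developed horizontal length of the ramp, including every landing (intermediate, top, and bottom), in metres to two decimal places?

27.08 m

⌈1463/500⌉ = 3 ramp runs. That means 2 intermediate landings.
Ramp run (horizontal) at 1:14: 1463 × 14 = 20482 mm.
Intermediate landings: 2 × 1800 = 3600 mm.
Top and bottom landings: 2 × 1500 = 3000 mm.
Total = 20482 + 3600 + 3000 = 27082 mm.
= 27.08 m.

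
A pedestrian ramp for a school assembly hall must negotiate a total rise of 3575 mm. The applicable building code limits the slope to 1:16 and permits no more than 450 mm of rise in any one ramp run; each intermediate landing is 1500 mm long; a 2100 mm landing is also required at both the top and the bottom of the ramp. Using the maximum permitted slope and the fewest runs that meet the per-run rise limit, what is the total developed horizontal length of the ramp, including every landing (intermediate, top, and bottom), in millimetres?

At most 450 each: 3575/450 = 7.94, giving 8 ramp runs. That means 7 intermediate landings.
Horizontal run for 3575 mm of rise at 1:16 is 3575 × 16 = 57200 mm.
Intermediate landings: 7 × 1500 = 10500 mm.
Top and bottom landings: 2 × 2100 = 4200 mm.
Total = 57200 + 10500 + 4200 = 71900 mm.

71900 mm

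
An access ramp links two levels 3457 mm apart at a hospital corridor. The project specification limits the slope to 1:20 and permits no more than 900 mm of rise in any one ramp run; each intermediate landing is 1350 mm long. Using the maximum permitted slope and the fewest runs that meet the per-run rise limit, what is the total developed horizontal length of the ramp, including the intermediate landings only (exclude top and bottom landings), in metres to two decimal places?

73.19 m

3457 / 900 = 3.841 → round up to 4 ramp runs. That means 3 intermediate landings.
Ramp run (horizontal) at 1:20: 3457 × 20 = 69140 mm.
3 intermediate landings contribute 3 × 1350 = 4050 mm.
Total developed length = 69140 + 4050 = 73190 mm.
= 73.19 m.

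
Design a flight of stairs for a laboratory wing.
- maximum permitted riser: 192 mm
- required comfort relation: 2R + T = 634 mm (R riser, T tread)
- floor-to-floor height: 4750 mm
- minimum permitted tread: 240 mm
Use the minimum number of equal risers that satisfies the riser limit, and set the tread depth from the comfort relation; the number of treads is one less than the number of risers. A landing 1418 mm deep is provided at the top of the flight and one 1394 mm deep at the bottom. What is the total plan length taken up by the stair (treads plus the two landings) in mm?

8908 mm

4750 / 192 = 24.740 → round up to 25 risers.
Each riser is 4750/25 = 190 mm (≤ 192 mm).
From 2R + T = 634: T = 634 − 380 = 254 mm.
25 risers give 24 treads; going = 24 × 254 = 6096 mm.
Enclosure = 6096 + 1418 + 1394 = 8908 mm.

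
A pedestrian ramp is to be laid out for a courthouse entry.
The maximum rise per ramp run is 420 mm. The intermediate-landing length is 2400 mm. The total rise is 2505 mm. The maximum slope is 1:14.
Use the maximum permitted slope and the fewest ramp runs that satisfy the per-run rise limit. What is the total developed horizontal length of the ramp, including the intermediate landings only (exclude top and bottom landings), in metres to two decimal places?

47.07 m

2505 / 420 = 5.96, so 6 ramp runs are needed. That means 5 intermediate landings.
Horizontal run for 2505 mm of rise at 1:14 is 2505 × 14 = 35070 mm.
Intermediate landings: 5 × 2400 = 12000 mm.
Developed length = 35070 + 12000 = 47070 mm.
= 47.07 m.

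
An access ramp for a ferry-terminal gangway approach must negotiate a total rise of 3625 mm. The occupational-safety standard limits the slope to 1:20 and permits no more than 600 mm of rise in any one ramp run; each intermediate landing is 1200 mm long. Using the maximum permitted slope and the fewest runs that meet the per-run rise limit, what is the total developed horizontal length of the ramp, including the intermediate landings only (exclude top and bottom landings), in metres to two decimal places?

79.70 m

3625 / 600 = 6.04, so 7 ramp runs are needed. That means 6 intermediate landings.
Ramp run (horizontal) at 1:20: 3625 × 20 = 72500 mm.
6 intermediate landings contribute 6 × 1200 = 7200 mm.
Total developed length = 72500 + 7200 = 79700 mm.
= 79.70 m.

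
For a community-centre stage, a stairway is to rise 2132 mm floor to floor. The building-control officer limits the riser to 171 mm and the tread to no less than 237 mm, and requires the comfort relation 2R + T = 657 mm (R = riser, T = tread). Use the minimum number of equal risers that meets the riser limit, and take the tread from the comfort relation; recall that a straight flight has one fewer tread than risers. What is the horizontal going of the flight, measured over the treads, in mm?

⌈2132/171⌉ = 13 risers.
Riser R = 2132 / 13 = 164 mm, within the 171 mm limit.
Tread T = 657 − 2 × 164 = 329 mm (≥ 237 mm).
Going = (13 − 1) × 329 = 3948 mm.

3948 mm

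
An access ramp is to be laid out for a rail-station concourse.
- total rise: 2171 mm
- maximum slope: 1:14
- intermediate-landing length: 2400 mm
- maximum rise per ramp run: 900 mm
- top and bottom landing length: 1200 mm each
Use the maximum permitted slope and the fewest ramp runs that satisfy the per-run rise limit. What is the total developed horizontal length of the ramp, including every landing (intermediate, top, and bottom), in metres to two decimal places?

At most 900 each: 2171/900 = 2.41, giving 3 ramp runs. That means 2 intermediate landings.
Horizontal run for 2171 mm of rise at 1:14 is 2171 × 14 = 30394 mm.
2 intermediate landings contribute 2 × 2400 = 4800 mm.
Top and bottom landings: 2 × 1200 = 2400 mm.
Total = 30394 + 4800 + 2400 = 37594 mm.
= 37.59 m.

37.59 m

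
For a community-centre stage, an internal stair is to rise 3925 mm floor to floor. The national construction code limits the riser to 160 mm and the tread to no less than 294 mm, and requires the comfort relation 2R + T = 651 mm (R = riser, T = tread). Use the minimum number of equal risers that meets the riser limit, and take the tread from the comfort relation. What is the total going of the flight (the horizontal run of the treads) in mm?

3925 / 160 = 24.53, so 25 risers are needed.
Each riser is 3925/25 = 157 mm (≤ 160 mm).
From 2R + T = 651: T = 651 − 314 = 337 mm.
Treads = 25 − 1 = 24; going = 24 × 337 = 8088 mm.

8088 mm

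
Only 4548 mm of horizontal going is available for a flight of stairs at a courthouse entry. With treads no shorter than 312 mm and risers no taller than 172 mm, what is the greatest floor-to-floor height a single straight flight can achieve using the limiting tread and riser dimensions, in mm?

Treads that fit: ⌊4548 / 312⌋ = 14.
Risers = treads + 1 = 15.
Maximum height = 15 × 172 = 2580 mm.

2580 mm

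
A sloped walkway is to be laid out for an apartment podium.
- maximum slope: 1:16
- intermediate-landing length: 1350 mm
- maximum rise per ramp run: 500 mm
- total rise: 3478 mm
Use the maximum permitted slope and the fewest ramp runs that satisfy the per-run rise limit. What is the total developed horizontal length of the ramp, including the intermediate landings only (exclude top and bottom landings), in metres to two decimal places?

63.75 m

At most 500 each: 3478/500 = 6.96, giving 7 ramp runs. That means 6 intermediate landings.
Horizontal run for 3478 mm of rise at 1:16 is 3478 × 16 = 55648 mm.
Intermediate landings: 6 × 1350 = 8100 mm.
Developed length = 55648 + 8100 = 63748 mm.
= 63.75 m.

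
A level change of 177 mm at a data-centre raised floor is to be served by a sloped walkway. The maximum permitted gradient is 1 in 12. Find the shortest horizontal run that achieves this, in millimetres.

2124 mm

Run = rise × 12 = 177 × 12 = 2124 mm.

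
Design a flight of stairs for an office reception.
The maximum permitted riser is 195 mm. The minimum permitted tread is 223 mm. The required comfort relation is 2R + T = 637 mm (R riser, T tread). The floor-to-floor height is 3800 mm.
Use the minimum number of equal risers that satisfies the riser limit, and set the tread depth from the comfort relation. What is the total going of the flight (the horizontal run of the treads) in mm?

At most 195 each: 3800/195 = 19.49, giving 20 risers.
R = 3800 ÷ 20 = 190 mm.
From 2R + T = 637: T = 637 − 380 = 257 mm.
Going = (20 − 1) × 257 = 4883 mm.

4883 mm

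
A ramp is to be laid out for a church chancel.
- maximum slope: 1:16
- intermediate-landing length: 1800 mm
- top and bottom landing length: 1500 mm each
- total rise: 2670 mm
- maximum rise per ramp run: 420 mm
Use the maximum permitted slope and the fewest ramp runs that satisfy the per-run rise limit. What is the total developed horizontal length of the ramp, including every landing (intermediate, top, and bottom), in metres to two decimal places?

56.52 m

⌈2670/420⌉ = 7 ramp runs. That means 6 intermediate landings.
Horizontal run for 2670 mm of rise at 1:16 is 2670 × 16 = 42720 mm.
6 intermediate landings contribute 6 × 1800 = 10800 mm.
Top and bottom landings: 2 × 1500 = 3000 mm.
Total = 42720 + 10800 + 3000 = 56520 mm.
= 56.52 m.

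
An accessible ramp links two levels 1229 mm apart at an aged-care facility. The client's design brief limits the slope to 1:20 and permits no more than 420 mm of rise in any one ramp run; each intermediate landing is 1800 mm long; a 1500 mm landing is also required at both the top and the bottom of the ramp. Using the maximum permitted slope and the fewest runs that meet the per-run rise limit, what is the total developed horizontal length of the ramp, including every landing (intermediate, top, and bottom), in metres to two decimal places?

1229 / 420 = 2.926 → round up to 3 ramp runs. That means 2 intermediate landings.
Horizontal run for 1229 mm of rise at 1:20 is 1229 × 20 = 24580 mm.
Intermediate landings: 2 × 1800 = 3600 mm.
Top and bottom landings: 2 × 1500 = 3000 mm.
Total = 24580 + 3600 + 3000 = 31180 mm.
= 31.18 m.

31.18 m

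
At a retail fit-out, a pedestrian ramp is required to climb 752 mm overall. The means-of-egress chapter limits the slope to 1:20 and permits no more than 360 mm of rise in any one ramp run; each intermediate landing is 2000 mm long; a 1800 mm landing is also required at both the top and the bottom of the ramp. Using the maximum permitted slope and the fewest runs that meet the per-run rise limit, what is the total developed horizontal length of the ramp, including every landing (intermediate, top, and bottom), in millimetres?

752 / 360 = 2.089 → round up to 3 ramp runs. That means 2 intermediate landings.
Ramp run (horizontal) at 1:20: 752 × 20 = 15040 mm.
Intermediate landings: 2 × 2000 = 4000 mm.
Top and bottom landings: 2 × 1800 = 3600 mm.
Total = 15040 + 4000 + 3600 = 22640 mm.

22640 mm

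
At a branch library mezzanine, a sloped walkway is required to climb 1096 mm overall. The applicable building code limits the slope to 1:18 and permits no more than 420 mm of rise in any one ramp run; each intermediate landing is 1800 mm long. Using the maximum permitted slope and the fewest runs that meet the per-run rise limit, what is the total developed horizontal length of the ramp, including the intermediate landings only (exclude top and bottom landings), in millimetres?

1096 / 420 = 2.61, so 3 ramp runs are needed. That means 2 intermediate landings.
Horizontal run for 1096 mm of rise at 1:18 is 1096 × 18 = 19728 mm.
Intermediate landings: 2 × 1800 = 3600 mm.
Total developed length = 19728 + 3600 = 23328 mm.

23328 mm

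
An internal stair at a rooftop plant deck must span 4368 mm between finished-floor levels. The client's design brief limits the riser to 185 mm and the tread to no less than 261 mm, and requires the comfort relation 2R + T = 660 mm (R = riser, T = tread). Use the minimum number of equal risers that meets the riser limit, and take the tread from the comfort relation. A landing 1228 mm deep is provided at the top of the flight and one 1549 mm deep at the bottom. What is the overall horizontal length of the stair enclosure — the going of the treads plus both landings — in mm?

At most 185 each: 4368/185 = 23.61, giving 24 risers.
Riser R = 4368 / 24 = 182 mm, within the 185 mm limit.
T = 660 − 2·182 = 296 mm, which satisfies the 261 mm minimum.
24 risers give 23 treads; going = 23 × 296 = 6808 mm.
Enclosure = 6808 + 1228 + 1549 = 9585 mm.

9585 mm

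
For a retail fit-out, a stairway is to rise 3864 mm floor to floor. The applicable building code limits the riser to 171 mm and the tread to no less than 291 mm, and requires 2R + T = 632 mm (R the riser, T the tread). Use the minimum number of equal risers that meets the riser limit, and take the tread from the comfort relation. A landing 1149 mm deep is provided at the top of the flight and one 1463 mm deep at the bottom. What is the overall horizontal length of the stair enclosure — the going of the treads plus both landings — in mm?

3864 / 171 = 22.596 → round up to 23 risers.
Riser R = 3864 / 23 = 168 mm, within the 171 mm limit.
From 2R + T = 632: T = 632 − 336 = 296 mm.
Treads = 23 − 1 = 22; going = 22 × 296 = 6512 mm.
Add landings: 6512 + 1149 + 1463 = 9124 mm.

9124 mm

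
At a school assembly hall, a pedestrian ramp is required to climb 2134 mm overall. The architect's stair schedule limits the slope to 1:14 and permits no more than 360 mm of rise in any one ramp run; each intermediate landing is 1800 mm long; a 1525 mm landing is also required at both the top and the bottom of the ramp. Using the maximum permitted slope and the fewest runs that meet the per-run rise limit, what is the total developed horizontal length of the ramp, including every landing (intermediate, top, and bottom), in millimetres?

⌈2134/360⌉ = 6 ramp runs. That means 5 intermediate landings.
Horizontal run for 2134 mm of rise at 1:14 is 2134 × 14 = 29876 mm.
Intermediate landings: 5 × 1800 = 9000 mm.
Top and bottom landings: 2 × 1525 = 3050 mm.
Total = 29876 + 9000 + 3050 = 41926 mm.

41926 mm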